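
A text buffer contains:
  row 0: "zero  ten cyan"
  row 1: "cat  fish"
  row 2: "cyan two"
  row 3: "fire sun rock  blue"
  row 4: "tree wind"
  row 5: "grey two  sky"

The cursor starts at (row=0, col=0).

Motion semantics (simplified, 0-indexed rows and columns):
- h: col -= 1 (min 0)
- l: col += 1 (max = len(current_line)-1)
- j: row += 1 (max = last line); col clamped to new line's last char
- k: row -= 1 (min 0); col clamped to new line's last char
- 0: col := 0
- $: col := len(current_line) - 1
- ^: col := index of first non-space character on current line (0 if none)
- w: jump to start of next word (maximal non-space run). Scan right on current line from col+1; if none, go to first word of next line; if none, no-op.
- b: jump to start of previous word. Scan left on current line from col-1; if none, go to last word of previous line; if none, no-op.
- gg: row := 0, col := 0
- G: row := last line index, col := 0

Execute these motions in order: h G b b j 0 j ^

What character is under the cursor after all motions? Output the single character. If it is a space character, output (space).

After 1 (h): row=0 col=0 char='z'
After 2 (G): row=5 col=0 char='g'
After 3 (b): row=4 col=5 char='w'
After 4 (b): row=4 col=0 char='t'
After 5 (j): row=5 col=0 char='g'
After 6 (0): row=5 col=0 char='g'
After 7 (j): row=5 col=0 char='g'
After 8 (^): row=5 col=0 char='g'

Answer: g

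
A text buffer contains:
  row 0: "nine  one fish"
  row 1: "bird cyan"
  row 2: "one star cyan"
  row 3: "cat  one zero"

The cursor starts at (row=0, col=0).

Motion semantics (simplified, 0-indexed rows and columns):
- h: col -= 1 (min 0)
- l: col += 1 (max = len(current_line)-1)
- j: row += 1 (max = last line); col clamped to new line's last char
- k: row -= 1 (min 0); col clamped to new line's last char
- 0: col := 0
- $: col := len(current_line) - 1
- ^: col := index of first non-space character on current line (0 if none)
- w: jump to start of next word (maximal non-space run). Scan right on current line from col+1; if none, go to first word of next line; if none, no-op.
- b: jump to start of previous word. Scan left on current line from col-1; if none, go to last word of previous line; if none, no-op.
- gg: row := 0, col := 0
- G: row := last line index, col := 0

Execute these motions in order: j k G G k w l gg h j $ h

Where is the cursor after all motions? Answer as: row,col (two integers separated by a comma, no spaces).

After 1 (j): row=1 col=0 char='b'
After 2 (k): row=0 col=0 char='n'
After 3 (G): row=3 col=0 char='c'
After 4 (G): row=3 col=0 char='c'
After 5 (k): row=2 col=0 char='o'
After 6 (w): row=2 col=4 char='s'
After 7 (l): row=2 col=5 char='t'
After 8 (gg): row=0 col=0 char='n'
After 9 (h): row=0 col=0 char='n'
After 10 (j): row=1 col=0 char='b'
After 11 ($): row=1 col=8 char='n'
After 12 (h): row=1 col=7 char='a'

Answer: 1,7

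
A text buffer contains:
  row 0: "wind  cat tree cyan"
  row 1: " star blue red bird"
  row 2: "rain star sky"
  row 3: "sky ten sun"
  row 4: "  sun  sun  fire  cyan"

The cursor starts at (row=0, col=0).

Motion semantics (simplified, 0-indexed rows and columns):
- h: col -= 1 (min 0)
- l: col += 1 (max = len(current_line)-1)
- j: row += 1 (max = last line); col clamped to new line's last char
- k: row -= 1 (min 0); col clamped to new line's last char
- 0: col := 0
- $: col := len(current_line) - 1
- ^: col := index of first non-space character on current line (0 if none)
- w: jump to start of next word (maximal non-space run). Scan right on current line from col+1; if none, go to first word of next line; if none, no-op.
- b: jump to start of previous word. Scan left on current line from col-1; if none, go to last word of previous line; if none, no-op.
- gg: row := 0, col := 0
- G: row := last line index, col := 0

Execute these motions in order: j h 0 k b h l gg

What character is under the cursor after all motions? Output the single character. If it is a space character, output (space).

Answer: w

Derivation:
After 1 (j): row=1 col=0 char='_'
After 2 (h): row=1 col=0 char='_'
After 3 (0): row=1 col=0 char='_'
After 4 (k): row=0 col=0 char='w'
After 5 (b): row=0 col=0 char='w'
After 6 (h): row=0 col=0 char='w'
After 7 (l): row=0 col=1 char='i'
After 8 (gg): row=0 col=0 char='w'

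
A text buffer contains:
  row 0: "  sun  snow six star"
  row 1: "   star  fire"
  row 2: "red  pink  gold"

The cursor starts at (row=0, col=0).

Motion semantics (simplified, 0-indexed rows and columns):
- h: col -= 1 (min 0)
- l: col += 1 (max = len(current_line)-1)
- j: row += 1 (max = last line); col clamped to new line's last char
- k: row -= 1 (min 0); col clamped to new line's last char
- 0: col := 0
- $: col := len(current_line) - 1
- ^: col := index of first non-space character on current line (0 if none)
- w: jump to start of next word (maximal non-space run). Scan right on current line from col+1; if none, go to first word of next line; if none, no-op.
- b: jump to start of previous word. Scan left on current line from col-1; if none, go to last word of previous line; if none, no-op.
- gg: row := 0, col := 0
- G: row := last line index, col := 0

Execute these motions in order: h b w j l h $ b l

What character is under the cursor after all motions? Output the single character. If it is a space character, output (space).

Answer: i

Derivation:
After 1 (h): row=0 col=0 char='_'
After 2 (b): row=0 col=0 char='_'
After 3 (w): row=0 col=2 char='s'
After 4 (j): row=1 col=2 char='_'
After 5 (l): row=1 col=3 char='s'
After 6 (h): row=1 col=2 char='_'
After 7 ($): row=1 col=12 char='e'
After 8 (b): row=1 col=9 char='f'
After 9 (l): row=1 col=10 char='i'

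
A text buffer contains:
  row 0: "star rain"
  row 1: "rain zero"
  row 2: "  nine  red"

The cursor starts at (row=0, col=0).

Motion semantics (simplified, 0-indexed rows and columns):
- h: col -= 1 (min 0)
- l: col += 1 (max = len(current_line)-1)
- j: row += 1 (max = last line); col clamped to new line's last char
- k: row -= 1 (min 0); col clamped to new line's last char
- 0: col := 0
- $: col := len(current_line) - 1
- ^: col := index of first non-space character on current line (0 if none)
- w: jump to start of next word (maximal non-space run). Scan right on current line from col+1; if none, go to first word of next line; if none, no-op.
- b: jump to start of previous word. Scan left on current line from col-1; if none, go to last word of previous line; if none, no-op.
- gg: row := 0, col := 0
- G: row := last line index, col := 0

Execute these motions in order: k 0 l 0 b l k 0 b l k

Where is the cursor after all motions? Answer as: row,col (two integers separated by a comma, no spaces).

Answer: 0,1

Derivation:
After 1 (k): row=0 col=0 char='s'
After 2 (0): row=0 col=0 char='s'
After 3 (l): row=0 col=1 char='t'
After 4 (0): row=0 col=0 char='s'
After 5 (b): row=0 col=0 char='s'
After 6 (l): row=0 col=1 char='t'
After 7 (k): row=0 col=1 char='t'
After 8 (0): row=0 col=0 char='s'
After 9 (b): row=0 col=0 char='s'
After 10 (l): row=0 col=1 char='t'
After 11 (k): row=0 col=1 char='t'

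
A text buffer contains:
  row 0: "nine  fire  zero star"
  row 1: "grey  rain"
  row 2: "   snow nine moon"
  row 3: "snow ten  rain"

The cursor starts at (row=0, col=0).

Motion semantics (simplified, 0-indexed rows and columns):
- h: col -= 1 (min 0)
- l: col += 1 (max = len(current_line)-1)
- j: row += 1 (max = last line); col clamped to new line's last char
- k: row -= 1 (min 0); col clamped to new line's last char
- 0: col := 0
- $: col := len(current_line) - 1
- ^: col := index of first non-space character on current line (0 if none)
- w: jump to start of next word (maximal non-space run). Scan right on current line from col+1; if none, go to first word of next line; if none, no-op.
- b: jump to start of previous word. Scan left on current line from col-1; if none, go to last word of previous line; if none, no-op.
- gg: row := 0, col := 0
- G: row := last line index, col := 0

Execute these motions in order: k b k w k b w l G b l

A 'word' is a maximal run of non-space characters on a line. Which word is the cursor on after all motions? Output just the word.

After 1 (k): row=0 col=0 char='n'
After 2 (b): row=0 col=0 char='n'
After 3 (k): row=0 col=0 char='n'
After 4 (w): row=0 col=6 char='f'
After 5 (k): row=0 col=6 char='f'
After 6 (b): row=0 col=0 char='n'
After 7 (w): row=0 col=6 char='f'
After 8 (l): row=0 col=7 char='i'
After 9 (G): row=3 col=0 char='s'
After 10 (b): row=2 col=13 char='m'
After 11 (l): row=2 col=14 char='o'

Answer: moon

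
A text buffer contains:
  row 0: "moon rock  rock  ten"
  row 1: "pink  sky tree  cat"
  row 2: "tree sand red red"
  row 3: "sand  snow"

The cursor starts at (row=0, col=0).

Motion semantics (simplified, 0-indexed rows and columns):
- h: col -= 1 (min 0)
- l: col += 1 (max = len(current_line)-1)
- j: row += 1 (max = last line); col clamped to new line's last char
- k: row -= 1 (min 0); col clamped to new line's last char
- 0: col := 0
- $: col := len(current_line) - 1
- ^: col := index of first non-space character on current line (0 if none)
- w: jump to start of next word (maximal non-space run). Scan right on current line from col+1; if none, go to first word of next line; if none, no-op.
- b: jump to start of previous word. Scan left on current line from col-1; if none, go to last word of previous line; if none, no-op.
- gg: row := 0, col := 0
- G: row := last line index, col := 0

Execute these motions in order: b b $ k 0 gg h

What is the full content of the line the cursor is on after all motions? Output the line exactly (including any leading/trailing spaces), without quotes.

After 1 (b): row=0 col=0 char='m'
After 2 (b): row=0 col=0 char='m'
After 3 ($): row=0 col=19 char='n'
After 4 (k): row=0 col=19 char='n'
After 5 (0): row=0 col=0 char='m'
After 6 (gg): row=0 col=0 char='m'
After 7 (h): row=0 col=0 char='m'

Answer: moon rock  rock  ten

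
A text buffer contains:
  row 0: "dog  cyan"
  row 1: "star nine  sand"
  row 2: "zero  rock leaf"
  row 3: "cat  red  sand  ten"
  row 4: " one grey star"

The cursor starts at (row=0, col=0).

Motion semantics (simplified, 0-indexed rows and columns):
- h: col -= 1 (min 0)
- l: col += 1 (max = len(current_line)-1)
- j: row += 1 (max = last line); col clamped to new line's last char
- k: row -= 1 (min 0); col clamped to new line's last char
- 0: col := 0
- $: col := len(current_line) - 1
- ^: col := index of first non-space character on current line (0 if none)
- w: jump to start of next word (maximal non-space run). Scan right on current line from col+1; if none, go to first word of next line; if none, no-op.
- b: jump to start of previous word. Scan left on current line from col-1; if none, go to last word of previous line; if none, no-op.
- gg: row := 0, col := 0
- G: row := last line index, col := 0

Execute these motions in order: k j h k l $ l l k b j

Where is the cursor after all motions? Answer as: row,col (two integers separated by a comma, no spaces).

After 1 (k): row=0 col=0 char='d'
After 2 (j): row=1 col=0 char='s'
After 3 (h): row=1 col=0 char='s'
After 4 (k): row=0 col=0 char='d'
After 5 (l): row=0 col=1 char='o'
After 6 ($): row=0 col=8 char='n'
After 7 (l): row=0 col=8 char='n'
After 8 (l): row=0 col=8 char='n'
After 9 (k): row=0 col=8 char='n'
After 10 (b): row=0 col=5 char='c'
After 11 (j): row=1 col=5 char='n'

Answer: 1,5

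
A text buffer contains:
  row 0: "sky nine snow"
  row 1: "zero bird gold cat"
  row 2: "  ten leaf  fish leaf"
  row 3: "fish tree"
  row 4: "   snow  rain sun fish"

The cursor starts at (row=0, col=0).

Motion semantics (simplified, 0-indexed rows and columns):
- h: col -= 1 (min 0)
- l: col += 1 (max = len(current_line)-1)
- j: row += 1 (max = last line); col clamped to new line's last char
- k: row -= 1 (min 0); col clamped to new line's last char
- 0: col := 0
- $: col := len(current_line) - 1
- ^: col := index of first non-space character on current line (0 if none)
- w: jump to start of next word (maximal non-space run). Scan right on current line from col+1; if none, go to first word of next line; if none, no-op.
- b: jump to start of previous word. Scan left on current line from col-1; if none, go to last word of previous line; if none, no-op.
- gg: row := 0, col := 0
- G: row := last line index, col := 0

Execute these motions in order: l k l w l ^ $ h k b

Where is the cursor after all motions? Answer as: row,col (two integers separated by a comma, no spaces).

Answer: 0,9

Derivation:
After 1 (l): row=0 col=1 char='k'
After 2 (k): row=0 col=1 char='k'
After 3 (l): row=0 col=2 char='y'
After 4 (w): row=0 col=4 char='n'
After 5 (l): row=0 col=5 char='i'
After 6 (^): row=0 col=0 char='s'
After 7 ($): row=0 col=12 char='w'
After 8 (h): row=0 col=11 char='o'
After 9 (k): row=0 col=11 char='o'
After 10 (b): row=0 col=9 char='s'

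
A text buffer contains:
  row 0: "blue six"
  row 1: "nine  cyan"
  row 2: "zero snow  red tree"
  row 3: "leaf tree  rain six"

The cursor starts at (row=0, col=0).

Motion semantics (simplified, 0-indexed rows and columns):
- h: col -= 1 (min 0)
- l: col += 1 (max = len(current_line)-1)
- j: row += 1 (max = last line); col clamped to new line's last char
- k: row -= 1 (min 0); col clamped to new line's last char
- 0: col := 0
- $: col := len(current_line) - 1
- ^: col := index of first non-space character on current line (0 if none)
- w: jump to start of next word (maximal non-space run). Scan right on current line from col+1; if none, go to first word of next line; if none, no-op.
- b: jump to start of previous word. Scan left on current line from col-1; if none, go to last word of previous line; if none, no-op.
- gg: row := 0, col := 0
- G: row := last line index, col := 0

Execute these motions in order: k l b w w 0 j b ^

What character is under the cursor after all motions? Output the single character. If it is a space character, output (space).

After 1 (k): row=0 col=0 char='b'
After 2 (l): row=0 col=1 char='l'
After 3 (b): row=0 col=0 char='b'
After 4 (w): row=0 col=5 char='s'
After 5 (w): row=1 col=0 char='n'
After 6 (0): row=1 col=0 char='n'
After 7 (j): row=2 col=0 char='z'
After 8 (b): row=1 col=6 char='c'
After 9 (^): row=1 col=0 char='n'

Answer: n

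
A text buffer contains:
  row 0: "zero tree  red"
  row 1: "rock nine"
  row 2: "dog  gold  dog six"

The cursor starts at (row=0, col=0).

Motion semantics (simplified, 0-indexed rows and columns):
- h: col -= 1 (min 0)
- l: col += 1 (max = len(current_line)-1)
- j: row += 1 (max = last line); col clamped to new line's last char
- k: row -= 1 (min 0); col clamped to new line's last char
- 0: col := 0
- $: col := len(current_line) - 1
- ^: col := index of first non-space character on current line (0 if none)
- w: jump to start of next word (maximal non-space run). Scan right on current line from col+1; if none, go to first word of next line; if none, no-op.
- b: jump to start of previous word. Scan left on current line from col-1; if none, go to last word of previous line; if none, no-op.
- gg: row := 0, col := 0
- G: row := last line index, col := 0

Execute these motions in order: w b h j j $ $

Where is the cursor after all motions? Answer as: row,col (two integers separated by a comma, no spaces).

After 1 (w): row=0 col=5 char='t'
After 2 (b): row=0 col=0 char='z'
After 3 (h): row=0 col=0 char='z'
After 4 (j): row=1 col=0 char='r'
After 5 (j): row=2 col=0 char='d'
After 6 ($): row=2 col=17 char='x'
After 7 ($): row=2 col=17 char='x'

Answer: 2,17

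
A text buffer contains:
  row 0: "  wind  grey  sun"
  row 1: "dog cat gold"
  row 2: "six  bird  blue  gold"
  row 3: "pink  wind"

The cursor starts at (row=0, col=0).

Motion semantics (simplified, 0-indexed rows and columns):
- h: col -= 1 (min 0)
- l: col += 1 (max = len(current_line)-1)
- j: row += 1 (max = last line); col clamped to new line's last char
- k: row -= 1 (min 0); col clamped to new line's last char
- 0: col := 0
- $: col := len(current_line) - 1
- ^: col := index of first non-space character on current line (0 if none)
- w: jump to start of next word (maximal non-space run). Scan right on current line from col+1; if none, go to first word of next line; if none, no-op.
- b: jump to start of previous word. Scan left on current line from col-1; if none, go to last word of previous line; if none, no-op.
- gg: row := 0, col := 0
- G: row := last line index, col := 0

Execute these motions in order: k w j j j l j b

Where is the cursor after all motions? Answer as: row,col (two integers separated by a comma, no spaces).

Answer: 3,0

Derivation:
After 1 (k): row=0 col=0 char='_'
After 2 (w): row=0 col=2 char='w'
After 3 (j): row=1 col=2 char='g'
After 4 (j): row=2 col=2 char='x'
After 5 (j): row=3 col=2 char='n'
After 6 (l): row=3 col=3 char='k'
After 7 (j): row=3 col=3 char='k'
After 8 (b): row=3 col=0 char='p'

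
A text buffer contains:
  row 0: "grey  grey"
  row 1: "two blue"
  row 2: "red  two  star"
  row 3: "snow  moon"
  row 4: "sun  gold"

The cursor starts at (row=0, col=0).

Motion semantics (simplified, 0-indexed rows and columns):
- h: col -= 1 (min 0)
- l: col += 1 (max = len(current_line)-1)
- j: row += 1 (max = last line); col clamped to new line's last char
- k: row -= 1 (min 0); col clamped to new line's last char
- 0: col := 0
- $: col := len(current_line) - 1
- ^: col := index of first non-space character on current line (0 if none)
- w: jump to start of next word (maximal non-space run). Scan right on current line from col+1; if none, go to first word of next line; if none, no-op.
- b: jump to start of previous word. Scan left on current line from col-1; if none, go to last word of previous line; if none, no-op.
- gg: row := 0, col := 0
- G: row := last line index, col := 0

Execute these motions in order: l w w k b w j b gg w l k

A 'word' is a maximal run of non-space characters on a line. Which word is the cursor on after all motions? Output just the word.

After 1 (l): row=0 col=1 char='r'
After 2 (w): row=0 col=6 char='g'
After 3 (w): row=1 col=0 char='t'
After 4 (k): row=0 col=0 char='g'
After 5 (b): row=0 col=0 char='g'
After 6 (w): row=0 col=6 char='g'
After 7 (j): row=1 col=6 char='u'
After 8 (b): row=1 col=4 char='b'
After 9 (gg): row=0 col=0 char='g'
After 10 (w): row=0 col=6 char='g'
After 11 (l): row=0 col=7 char='r'
After 12 (k): row=0 col=7 char='r'

Answer: grey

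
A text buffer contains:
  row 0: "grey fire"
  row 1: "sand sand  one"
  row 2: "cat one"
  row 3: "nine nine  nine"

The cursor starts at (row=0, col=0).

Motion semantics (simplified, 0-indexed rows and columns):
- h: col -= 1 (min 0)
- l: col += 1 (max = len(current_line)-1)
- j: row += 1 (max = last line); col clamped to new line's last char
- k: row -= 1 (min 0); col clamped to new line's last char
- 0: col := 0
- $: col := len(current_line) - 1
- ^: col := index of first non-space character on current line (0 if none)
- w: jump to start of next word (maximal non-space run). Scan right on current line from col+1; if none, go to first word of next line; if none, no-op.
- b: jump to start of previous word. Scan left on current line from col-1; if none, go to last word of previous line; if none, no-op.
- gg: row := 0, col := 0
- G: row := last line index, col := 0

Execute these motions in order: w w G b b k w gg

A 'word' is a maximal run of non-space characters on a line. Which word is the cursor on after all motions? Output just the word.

After 1 (w): row=0 col=5 char='f'
After 2 (w): row=1 col=0 char='s'
After 3 (G): row=3 col=0 char='n'
After 4 (b): row=2 col=4 char='o'
After 5 (b): row=2 col=0 char='c'
After 6 (k): row=1 col=0 char='s'
After 7 (w): row=1 col=5 char='s'
After 8 (gg): row=0 col=0 char='g'

Answer: grey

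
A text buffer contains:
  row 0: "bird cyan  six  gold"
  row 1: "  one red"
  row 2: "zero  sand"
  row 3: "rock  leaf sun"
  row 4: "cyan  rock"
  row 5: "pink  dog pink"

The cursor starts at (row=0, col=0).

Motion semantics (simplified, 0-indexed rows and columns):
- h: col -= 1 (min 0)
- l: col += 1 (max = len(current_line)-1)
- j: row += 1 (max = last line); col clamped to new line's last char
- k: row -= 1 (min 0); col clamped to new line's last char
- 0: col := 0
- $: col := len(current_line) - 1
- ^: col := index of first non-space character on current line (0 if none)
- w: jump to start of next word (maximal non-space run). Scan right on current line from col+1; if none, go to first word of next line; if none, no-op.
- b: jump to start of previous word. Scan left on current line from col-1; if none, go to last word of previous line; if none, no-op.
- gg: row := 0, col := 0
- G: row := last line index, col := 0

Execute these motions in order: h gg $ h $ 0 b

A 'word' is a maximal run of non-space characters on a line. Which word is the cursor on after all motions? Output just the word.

Answer: bird

Derivation:
After 1 (h): row=0 col=0 char='b'
After 2 (gg): row=0 col=0 char='b'
After 3 ($): row=0 col=19 char='d'
After 4 (h): row=0 col=18 char='l'
After 5 ($): row=0 col=19 char='d'
After 6 (0): row=0 col=0 char='b'
After 7 (b): row=0 col=0 char='b'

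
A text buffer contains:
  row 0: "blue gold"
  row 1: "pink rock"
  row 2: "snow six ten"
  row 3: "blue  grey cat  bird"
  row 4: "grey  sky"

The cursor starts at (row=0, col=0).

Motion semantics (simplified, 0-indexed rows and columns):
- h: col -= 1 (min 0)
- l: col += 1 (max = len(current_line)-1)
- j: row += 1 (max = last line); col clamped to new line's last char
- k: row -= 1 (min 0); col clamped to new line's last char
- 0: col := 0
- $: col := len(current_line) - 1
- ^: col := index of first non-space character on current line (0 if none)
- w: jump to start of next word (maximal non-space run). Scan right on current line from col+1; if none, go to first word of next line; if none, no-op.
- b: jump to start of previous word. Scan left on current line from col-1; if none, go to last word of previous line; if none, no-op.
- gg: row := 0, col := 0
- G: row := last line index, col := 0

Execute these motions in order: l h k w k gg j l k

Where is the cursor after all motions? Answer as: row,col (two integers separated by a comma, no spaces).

After 1 (l): row=0 col=1 char='l'
After 2 (h): row=0 col=0 char='b'
After 3 (k): row=0 col=0 char='b'
After 4 (w): row=0 col=5 char='g'
After 5 (k): row=0 col=5 char='g'
After 6 (gg): row=0 col=0 char='b'
After 7 (j): row=1 col=0 char='p'
After 8 (l): row=1 col=1 char='i'
After 9 (k): row=0 col=1 char='l'

Answer: 0,1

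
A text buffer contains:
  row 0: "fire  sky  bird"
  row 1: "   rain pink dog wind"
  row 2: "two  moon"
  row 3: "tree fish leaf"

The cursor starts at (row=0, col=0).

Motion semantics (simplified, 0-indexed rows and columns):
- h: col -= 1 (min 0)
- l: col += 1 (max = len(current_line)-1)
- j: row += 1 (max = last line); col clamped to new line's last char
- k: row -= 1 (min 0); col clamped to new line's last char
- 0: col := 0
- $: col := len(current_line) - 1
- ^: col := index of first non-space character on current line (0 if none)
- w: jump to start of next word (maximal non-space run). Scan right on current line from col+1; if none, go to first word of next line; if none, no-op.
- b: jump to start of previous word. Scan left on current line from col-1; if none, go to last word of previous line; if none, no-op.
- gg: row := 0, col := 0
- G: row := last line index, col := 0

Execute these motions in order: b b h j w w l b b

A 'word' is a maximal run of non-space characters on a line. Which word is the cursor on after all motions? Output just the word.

After 1 (b): row=0 col=0 char='f'
After 2 (b): row=0 col=0 char='f'
After 3 (h): row=0 col=0 char='f'
After 4 (j): row=1 col=0 char='_'
After 5 (w): row=1 col=3 char='r'
After 6 (w): row=1 col=8 char='p'
After 7 (l): row=1 col=9 char='i'
After 8 (b): row=1 col=8 char='p'
After 9 (b): row=1 col=3 char='r'

Answer: rain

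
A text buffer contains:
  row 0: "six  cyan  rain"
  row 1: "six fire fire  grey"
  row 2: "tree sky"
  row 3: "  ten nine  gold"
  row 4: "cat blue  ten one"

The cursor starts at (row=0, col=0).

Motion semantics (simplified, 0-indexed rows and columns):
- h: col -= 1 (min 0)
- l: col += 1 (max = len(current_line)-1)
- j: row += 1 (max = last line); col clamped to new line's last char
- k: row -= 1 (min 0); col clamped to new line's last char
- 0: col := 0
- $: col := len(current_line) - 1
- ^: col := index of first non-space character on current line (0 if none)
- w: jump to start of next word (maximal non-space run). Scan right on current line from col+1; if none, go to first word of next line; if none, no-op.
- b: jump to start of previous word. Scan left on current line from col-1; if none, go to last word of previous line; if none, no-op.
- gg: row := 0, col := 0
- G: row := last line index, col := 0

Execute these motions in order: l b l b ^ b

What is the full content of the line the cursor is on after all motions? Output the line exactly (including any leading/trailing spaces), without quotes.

Answer: six  cyan  rain

Derivation:
After 1 (l): row=0 col=1 char='i'
After 2 (b): row=0 col=0 char='s'
After 3 (l): row=0 col=1 char='i'
After 4 (b): row=0 col=0 char='s'
After 5 (^): row=0 col=0 char='s'
After 6 (b): row=0 col=0 char='s'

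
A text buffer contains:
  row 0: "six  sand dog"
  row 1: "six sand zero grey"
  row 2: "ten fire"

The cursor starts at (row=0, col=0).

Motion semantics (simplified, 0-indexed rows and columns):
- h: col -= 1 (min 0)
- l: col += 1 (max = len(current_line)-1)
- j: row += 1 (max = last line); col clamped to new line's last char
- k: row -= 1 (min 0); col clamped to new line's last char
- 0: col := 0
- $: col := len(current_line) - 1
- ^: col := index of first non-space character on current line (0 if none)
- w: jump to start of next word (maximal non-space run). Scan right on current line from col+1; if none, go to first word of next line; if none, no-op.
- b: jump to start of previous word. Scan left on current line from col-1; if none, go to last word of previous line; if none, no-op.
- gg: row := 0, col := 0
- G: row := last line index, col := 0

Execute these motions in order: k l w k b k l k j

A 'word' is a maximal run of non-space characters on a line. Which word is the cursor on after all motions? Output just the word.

Answer: six

Derivation:
After 1 (k): row=0 col=0 char='s'
After 2 (l): row=0 col=1 char='i'
After 3 (w): row=0 col=5 char='s'
After 4 (k): row=0 col=5 char='s'
After 5 (b): row=0 col=0 char='s'
After 6 (k): row=0 col=0 char='s'
After 7 (l): row=0 col=1 char='i'
After 8 (k): row=0 col=1 char='i'
After 9 (j): row=1 col=1 char='i'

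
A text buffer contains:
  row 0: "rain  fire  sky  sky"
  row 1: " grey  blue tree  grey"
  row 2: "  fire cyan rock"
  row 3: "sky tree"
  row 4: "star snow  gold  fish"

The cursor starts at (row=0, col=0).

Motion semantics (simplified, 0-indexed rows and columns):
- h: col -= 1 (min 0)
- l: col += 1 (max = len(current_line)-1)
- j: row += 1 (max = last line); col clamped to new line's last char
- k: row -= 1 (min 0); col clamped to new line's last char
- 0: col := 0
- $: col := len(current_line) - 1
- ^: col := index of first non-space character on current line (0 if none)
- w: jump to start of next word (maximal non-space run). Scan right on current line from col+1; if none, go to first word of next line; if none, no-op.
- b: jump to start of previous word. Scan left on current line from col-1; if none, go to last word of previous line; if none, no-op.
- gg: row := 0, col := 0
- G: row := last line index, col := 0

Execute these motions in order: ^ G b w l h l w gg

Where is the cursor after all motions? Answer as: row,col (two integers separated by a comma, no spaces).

Answer: 0,0

Derivation:
After 1 (^): row=0 col=0 char='r'
After 2 (G): row=4 col=0 char='s'
After 3 (b): row=3 col=4 char='t'
After 4 (w): row=4 col=0 char='s'
After 5 (l): row=4 col=1 char='t'
After 6 (h): row=4 col=0 char='s'
After 7 (l): row=4 col=1 char='t'
After 8 (w): row=4 col=5 char='s'
After 9 (gg): row=0 col=0 char='r'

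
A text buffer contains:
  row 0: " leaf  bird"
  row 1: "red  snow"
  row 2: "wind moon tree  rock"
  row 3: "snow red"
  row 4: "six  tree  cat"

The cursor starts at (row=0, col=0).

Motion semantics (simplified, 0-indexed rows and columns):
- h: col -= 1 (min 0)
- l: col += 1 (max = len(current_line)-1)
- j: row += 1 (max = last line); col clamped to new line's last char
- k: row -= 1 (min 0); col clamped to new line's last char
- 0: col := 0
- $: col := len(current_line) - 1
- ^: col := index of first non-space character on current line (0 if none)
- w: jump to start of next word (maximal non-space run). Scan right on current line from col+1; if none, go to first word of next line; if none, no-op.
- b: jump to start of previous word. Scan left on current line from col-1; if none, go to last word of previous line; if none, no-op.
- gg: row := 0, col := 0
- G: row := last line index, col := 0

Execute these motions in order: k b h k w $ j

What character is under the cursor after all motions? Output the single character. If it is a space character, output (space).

After 1 (k): row=0 col=0 char='_'
After 2 (b): row=0 col=0 char='_'
After 3 (h): row=0 col=0 char='_'
After 4 (k): row=0 col=0 char='_'
After 5 (w): row=0 col=1 char='l'
After 6 ($): row=0 col=10 char='d'
After 7 (j): row=1 col=8 char='w'

Answer: w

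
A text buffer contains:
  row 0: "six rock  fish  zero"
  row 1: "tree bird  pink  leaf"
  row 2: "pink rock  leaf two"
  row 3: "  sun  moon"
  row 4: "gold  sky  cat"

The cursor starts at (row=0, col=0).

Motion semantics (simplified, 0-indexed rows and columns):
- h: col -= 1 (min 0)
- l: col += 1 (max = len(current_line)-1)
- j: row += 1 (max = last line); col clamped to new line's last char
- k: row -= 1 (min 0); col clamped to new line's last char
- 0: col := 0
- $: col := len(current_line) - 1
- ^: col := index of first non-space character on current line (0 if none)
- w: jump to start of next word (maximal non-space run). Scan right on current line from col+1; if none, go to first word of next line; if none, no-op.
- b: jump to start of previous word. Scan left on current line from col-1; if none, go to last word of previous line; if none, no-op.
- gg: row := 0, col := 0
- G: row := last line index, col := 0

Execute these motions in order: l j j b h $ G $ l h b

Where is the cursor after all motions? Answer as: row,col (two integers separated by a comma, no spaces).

After 1 (l): row=0 col=1 char='i'
After 2 (j): row=1 col=1 char='r'
After 3 (j): row=2 col=1 char='i'
After 4 (b): row=2 col=0 char='p'
After 5 (h): row=2 col=0 char='p'
After 6 ($): row=2 col=18 char='o'
After 7 (G): row=4 col=0 char='g'
After 8 ($): row=4 col=13 char='t'
After 9 (l): row=4 col=13 char='t'
After 10 (h): row=4 col=12 char='a'
After 11 (b): row=4 col=11 char='c'

Answer: 4,11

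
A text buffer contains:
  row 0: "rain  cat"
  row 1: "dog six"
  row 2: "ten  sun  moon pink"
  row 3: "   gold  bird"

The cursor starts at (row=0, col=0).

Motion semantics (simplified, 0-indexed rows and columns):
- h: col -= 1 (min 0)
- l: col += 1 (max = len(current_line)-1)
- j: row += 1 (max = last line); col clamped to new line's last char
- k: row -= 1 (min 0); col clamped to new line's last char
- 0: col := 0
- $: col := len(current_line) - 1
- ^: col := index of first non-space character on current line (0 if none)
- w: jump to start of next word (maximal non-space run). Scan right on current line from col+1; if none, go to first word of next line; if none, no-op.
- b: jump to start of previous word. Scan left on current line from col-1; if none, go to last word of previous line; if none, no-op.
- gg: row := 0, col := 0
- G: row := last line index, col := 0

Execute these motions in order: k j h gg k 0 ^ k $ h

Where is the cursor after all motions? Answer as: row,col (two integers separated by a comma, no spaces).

After 1 (k): row=0 col=0 char='r'
After 2 (j): row=1 col=0 char='d'
After 3 (h): row=1 col=0 char='d'
After 4 (gg): row=0 col=0 char='r'
After 5 (k): row=0 col=0 char='r'
After 6 (0): row=0 col=0 char='r'
After 7 (^): row=0 col=0 char='r'
After 8 (k): row=0 col=0 char='r'
After 9 ($): row=0 col=8 char='t'
After 10 (h): row=0 col=7 char='a'

Answer: 0,7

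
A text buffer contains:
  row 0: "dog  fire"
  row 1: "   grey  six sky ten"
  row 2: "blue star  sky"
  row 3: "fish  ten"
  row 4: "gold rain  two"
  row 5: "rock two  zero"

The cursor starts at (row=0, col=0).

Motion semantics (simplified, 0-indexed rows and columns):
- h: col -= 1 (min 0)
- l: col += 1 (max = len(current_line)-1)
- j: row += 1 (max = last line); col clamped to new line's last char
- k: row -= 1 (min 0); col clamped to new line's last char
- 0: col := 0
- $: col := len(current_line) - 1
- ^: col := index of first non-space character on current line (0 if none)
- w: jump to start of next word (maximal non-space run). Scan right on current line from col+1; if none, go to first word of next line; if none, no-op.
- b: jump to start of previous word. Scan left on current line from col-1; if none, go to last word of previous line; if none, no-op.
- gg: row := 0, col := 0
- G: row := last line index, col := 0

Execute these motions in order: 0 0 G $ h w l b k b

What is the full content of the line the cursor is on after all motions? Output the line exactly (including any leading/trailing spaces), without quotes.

After 1 (0): row=0 col=0 char='d'
After 2 (0): row=0 col=0 char='d'
After 3 (G): row=5 col=0 char='r'
After 4 ($): row=5 col=13 char='o'
After 5 (h): row=5 col=12 char='r'
After 6 (w): row=5 col=12 char='r'
After 7 (l): row=5 col=13 char='o'
After 8 (b): row=5 col=10 char='z'
After 9 (k): row=4 col=10 char='_'
After 10 (b): row=4 col=5 char='r'

Answer: gold rain  two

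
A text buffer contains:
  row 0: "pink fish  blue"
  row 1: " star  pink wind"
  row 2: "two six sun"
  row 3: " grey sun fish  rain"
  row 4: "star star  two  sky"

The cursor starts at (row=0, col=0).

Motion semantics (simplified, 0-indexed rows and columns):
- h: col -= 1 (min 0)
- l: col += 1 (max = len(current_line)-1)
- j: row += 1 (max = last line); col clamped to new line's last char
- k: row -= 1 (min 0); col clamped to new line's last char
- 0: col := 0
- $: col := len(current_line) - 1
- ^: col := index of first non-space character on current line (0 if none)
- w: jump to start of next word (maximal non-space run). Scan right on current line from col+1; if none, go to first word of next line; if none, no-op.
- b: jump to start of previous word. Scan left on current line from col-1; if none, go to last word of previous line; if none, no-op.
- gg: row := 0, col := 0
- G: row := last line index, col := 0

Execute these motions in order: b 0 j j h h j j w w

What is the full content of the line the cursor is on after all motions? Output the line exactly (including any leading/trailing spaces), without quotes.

Answer: star star  two  sky

Derivation:
After 1 (b): row=0 col=0 char='p'
After 2 (0): row=0 col=0 char='p'
After 3 (j): row=1 col=0 char='_'
After 4 (j): row=2 col=0 char='t'
After 5 (h): row=2 col=0 char='t'
After 6 (h): row=2 col=0 char='t'
After 7 (j): row=3 col=0 char='_'
After 8 (j): row=4 col=0 char='s'
After 9 (w): row=4 col=5 char='s'
After 10 (w): row=4 col=11 char='t'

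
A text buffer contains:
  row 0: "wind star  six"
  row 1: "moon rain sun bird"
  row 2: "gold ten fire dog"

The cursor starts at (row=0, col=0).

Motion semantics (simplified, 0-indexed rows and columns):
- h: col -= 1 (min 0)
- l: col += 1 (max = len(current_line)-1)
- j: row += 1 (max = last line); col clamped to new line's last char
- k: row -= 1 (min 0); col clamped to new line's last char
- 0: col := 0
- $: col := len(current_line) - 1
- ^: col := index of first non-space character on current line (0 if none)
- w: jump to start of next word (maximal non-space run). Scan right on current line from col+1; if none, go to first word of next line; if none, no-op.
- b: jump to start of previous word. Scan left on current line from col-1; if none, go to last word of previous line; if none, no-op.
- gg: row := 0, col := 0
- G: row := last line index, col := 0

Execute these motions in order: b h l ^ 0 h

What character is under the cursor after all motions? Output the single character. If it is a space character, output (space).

Answer: w

Derivation:
After 1 (b): row=0 col=0 char='w'
After 2 (h): row=0 col=0 char='w'
After 3 (l): row=0 col=1 char='i'
After 4 (^): row=0 col=0 char='w'
After 5 (0): row=0 col=0 char='w'
After 6 (h): row=0 col=0 char='w'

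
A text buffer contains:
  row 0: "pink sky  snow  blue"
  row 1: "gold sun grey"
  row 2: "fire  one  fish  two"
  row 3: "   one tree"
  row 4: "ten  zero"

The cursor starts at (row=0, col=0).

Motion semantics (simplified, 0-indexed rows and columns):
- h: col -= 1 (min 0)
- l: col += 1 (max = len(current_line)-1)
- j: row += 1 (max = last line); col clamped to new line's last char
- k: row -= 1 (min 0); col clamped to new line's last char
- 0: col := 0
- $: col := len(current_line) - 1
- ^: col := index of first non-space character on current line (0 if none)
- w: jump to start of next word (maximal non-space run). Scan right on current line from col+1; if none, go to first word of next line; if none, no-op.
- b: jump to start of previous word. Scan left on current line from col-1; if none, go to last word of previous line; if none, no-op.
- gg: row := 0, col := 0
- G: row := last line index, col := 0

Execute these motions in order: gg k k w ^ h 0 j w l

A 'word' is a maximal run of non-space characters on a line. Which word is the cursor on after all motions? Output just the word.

After 1 (gg): row=0 col=0 char='p'
After 2 (k): row=0 col=0 char='p'
After 3 (k): row=0 col=0 char='p'
After 4 (w): row=0 col=5 char='s'
After 5 (^): row=0 col=0 char='p'
After 6 (h): row=0 col=0 char='p'
After 7 (0): row=0 col=0 char='p'
After 8 (j): row=1 col=0 char='g'
After 9 (w): row=1 col=5 char='s'
After 10 (l): row=1 col=6 char='u'

Answer: sun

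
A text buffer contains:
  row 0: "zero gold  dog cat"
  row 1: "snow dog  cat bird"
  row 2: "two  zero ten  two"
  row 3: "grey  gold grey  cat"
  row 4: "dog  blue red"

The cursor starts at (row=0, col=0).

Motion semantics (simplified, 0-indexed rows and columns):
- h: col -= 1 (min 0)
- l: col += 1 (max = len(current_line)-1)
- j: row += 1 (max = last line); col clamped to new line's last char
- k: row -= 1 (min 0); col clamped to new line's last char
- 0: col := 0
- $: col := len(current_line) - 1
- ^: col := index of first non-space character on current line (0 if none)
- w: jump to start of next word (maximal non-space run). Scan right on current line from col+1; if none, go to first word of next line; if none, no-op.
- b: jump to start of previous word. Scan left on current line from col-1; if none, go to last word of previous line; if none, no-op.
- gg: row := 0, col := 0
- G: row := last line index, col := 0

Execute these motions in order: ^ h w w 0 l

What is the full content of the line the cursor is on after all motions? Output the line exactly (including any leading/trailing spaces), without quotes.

After 1 (^): row=0 col=0 char='z'
After 2 (h): row=0 col=0 char='z'
After 3 (w): row=0 col=5 char='g'
After 4 (w): row=0 col=11 char='d'
After 5 (0): row=0 col=0 char='z'
After 6 (l): row=0 col=1 char='e'

Answer: zero gold  dog cat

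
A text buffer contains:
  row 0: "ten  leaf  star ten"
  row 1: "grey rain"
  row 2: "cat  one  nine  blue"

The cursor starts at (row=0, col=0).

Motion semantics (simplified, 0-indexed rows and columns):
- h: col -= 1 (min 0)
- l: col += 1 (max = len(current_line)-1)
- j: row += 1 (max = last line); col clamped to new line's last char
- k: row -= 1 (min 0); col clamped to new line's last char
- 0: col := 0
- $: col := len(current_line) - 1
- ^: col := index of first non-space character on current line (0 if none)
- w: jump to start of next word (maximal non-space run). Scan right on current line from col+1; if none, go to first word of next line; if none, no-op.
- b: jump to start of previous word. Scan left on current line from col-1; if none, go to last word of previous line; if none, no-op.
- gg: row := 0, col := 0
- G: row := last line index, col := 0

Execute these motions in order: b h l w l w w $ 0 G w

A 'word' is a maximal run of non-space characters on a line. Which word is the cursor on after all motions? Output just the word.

Answer: one

Derivation:
After 1 (b): row=0 col=0 char='t'
After 2 (h): row=0 col=0 char='t'
After 3 (l): row=0 col=1 char='e'
After 4 (w): row=0 col=5 char='l'
After 5 (l): row=0 col=6 char='e'
After 6 (w): row=0 col=11 char='s'
After 7 (w): row=0 col=16 char='t'
After 8 ($): row=0 col=18 char='n'
After 9 (0): row=0 col=0 char='t'
After 10 (G): row=2 col=0 char='c'
After 11 (w): row=2 col=5 char='o'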